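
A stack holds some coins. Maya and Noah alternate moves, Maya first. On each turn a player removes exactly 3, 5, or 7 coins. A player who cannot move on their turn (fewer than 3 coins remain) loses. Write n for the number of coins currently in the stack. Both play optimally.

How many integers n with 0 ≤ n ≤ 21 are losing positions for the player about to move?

8

Label each position W (a win for the player to move) or L (a loss). A position with no legal move is L; any other position is W exactly when some move reaches an L, and L when every move reaches a W.
n=0: no move → L
n=1: no move → L
n=2: no move → L
n=3: reaches L-position 0 → W
n=4: reaches L-position 1 → W
n=5: reaches L-position 2 → W
n=6: reaches L-position 1 → W
n=7: reaches L-position 2 → W
n=8: reaches L-position 1 → W
n=9: reaches L-position 2 → W
n=10: only reaches 7(W), 5(W), 3(W), all W → L
n=11: only reaches 8(W), 6(W), 4(W), all W → L
n=12: only reaches 9(W), 7(W), 5(W), all W → L
n=13: reaches L-position 10 → W
n=14: reaches L-position 11 → W
n=15: reaches L-position 12 → W
n=16: reaches L-position 11 → W
n=17: reaches L-position 12 → W
n=18: reaches L-position 11 → W
n=19: reaches L-position 12 → W
n=20: only reaches 17(W), 15(W), 13(W), all W → L
n=21: only reaches 18(W), 16(W), 14(W), all W → L
L entries with 0 ≤ n ≤ 21: n = 0, 1, 2, 10, 11, 12, 20, 21; that makes 8.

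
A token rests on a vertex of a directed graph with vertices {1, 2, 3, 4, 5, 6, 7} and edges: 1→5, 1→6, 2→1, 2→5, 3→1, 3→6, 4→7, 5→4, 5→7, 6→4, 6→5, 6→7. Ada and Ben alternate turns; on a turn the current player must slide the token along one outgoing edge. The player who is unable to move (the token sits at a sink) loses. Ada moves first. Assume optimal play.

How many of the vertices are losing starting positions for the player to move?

2

Compute win/loss labels from the base case upward. A position with no move is L. Any other position is W if it can reach an L in one move, else L.
Every edge goes from a vertex to one that appears earlier in the order 7, 4, 5, 6, 1, 2, 3, so processing vertices in that order labels each vertex after all of its successors.
7: no outgoing edge → L
4: W (go to 7, an L position)
5: W (go to 7, an L position)
6: W (go to 7, an L position)
1: L (options 6(W), 5(W) are all W)
2: W (go to 1, an L position)
3: W (go to 1, an L position)
The L vertices are 1, 7; that is 2 in all.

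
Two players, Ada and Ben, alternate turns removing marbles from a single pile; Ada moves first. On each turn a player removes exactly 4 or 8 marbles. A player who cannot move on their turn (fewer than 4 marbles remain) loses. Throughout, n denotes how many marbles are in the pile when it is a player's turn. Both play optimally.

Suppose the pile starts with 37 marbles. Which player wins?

Ben wins.

Use the standard recursion: the mover loses at a terminal position; elsewhere, the mover wins exactly when some move hands the opponent an L position.
n=0: no move → L
n=1: no move → L
n=2: no move → L
n=3: no move → L
n=4: reaches L-position 0 → W
n=5: reaches L-position 1 → W
n=6: reaches L-position 2 → W
n=7: reaches L-position 3 → W
n=8: reaches L-position 0 → W
n=9: reaches L-position 1 → W
n=10: reaches L-position 2 → W
n=11: reaches L-position 3 → W
n=12: only reaches 8(W), 4(W), all W → L
n=13: only reaches 9(W), 5(W), all W → L
n=14: only reaches 10(W), 6(W), all W → L
n=15: only reaches 11(W), 7(W), all W → L
n=16: reaches L-position 12 → W
n=17: reaches L-position 13 → W
n=18: reaches L-position 14 → W
n=19: reaches L-position 15 → W
n=20: reaches L-position 12 → W
n=21: reaches L-position 13 → W
n=22: reaches L-position 14 → W
n=23: reaches L-position 15 → W
n=24: only reaches 20(W), 16(W), all W → L
n=25: only reaches 21(W), 17(W), all W → L
n=26: only reaches 22(W), 18(W), all W → L
n=27: only reaches 23(W), 19(W), all W → L
n=28: reaches L-position 24 → W
n=29: reaches L-position 25 → W
n=30: reaches L-position 26 → W
n=31: reaches L-position 27 → W
n=32: reaches L-position 24 → W
n=33: reaches L-position 25 → W
n=34: reaches L-position 26 → W
n=35: reaches L-position 27 → W
n=36: only reaches 32(W), 28(W), all W → L
n=37: only reaches 33(W), 29(W), all W → L
The starting position 37 is L: whatever Ada does, the opponent receives a W position.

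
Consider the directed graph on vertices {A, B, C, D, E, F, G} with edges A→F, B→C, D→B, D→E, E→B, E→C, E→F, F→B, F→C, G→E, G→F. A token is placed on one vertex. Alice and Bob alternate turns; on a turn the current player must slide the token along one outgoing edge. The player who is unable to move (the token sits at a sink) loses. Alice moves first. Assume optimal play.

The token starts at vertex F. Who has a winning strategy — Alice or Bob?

Compute win/loss labels from the base case upward. A position with no move is L. Any other position is W if it can reach an L in one move, else L.
Every edge goes from a vertex to one that appears earlier in the order C, B, F, E, D, A, G, so processing vertices in that order labels each vertex after all of its successors.
C: no outgoing edge → L
B: →C(L), so W
F: →C(L), so W
E: →C(L), so W
D: →E(W), B(W) — all W, so L
A: →F(W) only, which is W, so L
G: →E(W), F(W) — all W, so L
From F Alice can move to C, reaching an L position.

Alice wins.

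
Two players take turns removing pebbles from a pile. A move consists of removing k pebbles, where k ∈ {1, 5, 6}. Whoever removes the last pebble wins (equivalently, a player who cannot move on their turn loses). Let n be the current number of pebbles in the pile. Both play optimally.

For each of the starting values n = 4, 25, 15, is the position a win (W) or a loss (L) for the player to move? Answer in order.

4: L, 25: W, 15: L

Build the W/L table. Terminal = L. A non-terminal position is W if it has a move to some L; otherwise it is L.
n=0: no move → L
n=1: →0(L), so W
n=2: →1(W) only, which is W, so L
n=3: →2(L), so W
n=4: →3(W) only, which is W, so L
n=5: →4(L), so W
n=6: →0(L), so W
n=7: →2(L), so W
n=8: →2(L), so W
n=9: →4(L), so W
n=10: →4(L), so W
n=11: →10(W), 6(W), 5(W) — all W, so L
n=12: →11(L), so W
n=13: →12(W), 8(W), 7(W) — all W, so L
n=14: →13(L), so W
n=15: →14(W), 10(W), 9(W) — all W, so L
n=16: →15(L), so W
n=17: →11(L), so W
n=18: →13(L), so W
n=19: →13(L), so W
n=20: →15(L), so W
n=21: →15(L), so W
n=22: →21(W), 17(W), 16(W) — all W, so L
n=23: →22(L), so W
n=24: →23(W), 19(W), 18(W) — all W, so L
n=25: →24(L), so W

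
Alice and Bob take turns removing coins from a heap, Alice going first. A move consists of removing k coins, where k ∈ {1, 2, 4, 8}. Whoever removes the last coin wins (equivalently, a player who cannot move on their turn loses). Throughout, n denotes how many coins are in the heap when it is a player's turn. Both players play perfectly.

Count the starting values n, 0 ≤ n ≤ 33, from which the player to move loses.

12

Compute win/loss labels from the base case upward. A position with no move is L. Any other position is W if it can reach an L in one move, else L.
n=0: no move → L
n=1: W (go to 0, an L position)
n=2: W (go to 0, an L position)
n=3: L (options 2(W), 1(W) are all W)
n=4: W (go to 3, an L position)
n=5: W (go to 3, an L position)
n=6: L (options 5(W), 4(W), 2(W) are all W)
n=7: W (go to 6, an L position)
n=8: W (go to 6, an L position)
n=9: L (options 8(W), 7(W), 5(W), 1(W) are all W)
n=10: W (go to 9, an L position)
n=11: W (go to 9, an L position)
n=12: L (options 11(W), 10(W), 8(W), 4(W) are all W)
n=13: W (go to 12, an L position)
n=14: W (go to 12, an L position)
n=15: L (options 14(W), 13(W), 11(W), 7(W) are all W)
n=16: W (go to 15, an L position)
n=17: W (go to 15, an L position)
n=18: L (options 17(W), 16(W), 14(W), 10(W) are all W)
n=19: W (go to 18, an L position)
n=20: W (go to 18, an L position)
n=21: L (options 20(W), 19(W), 17(W), 13(W) are all W)
n=22: W (go to 21, an L position)
n=23: W (go to 21, an L position)
n=24: L (options 23(W), 22(W), 20(W), 16(W) are all W)
n=25: W (go to 24, an L position)
n=26: W (go to 24, an L position)
n=27: L (options 26(W), 25(W), 23(W), 19(W) are all W)
n=28: W (go to 27, an L position)
n=29: W (go to 27, an L position)
n=30: L (options 29(W), 28(W), 26(W), 22(W) are all W)
n=31: W (go to 30, an L position)
n=32: W (go to 30, an L position)
n=33: L (options 32(W), 31(W), 29(W), 25(W) are all W)
L entries with 0 ≤ n ≤ 33: n = 0, 3, 6, 9, 12, 15, 18, 21, 24, 27, 30, 33; that makes 12.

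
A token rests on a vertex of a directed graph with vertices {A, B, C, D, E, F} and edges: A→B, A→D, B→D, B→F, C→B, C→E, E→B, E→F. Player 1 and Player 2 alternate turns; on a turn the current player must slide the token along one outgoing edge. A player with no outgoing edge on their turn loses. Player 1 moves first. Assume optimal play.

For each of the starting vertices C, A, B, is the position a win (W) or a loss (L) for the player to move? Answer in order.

C: L, A: W, B: W

Compute win/loss labels from the base case upward. A position with no move is L. Any other position is W if it can reach an L in one move, else L.
Every edge goes from a vertex to one that appears earlier in the order D, F, B, E, C, A, so processing vertices in that order labels each vertex after all of its successors.
D: no outgoing edge → L
F: no outgoing edge → L
B: →F(L), so W
E: →F(L), so W
C: →E(W), B(W) — all W, so L
A: →D(L), so W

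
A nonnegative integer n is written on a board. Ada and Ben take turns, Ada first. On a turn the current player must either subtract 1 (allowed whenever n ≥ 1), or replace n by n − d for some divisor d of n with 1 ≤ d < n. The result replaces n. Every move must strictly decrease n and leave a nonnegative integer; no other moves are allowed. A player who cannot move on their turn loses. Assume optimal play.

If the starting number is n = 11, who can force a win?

Ben wins.

Work bottom-up. With no move the player to move loses. Otherwise the position is W if at least one move leads to an L position for the opponent, and L if every move leads to a W.
n=0: no move → L
n=1: can move to 0, which is L ⇒ W
n=2: the only move is to 1(W), a W ⇒ L
n=3: can move to 2, which is L ⇒ W
n=4: can move to 2, which is L ⇒ W
n=5: the only move is to 4(W), a W ⇒ L
n=6: can move to 5, which is L ⇒ W
n=7: the only move is to 6(W), a W ⇒ L
n=8: can move to 7, which is L ⇒ W
n=9: moves to 6(W), 8(W); every one is W ⇒ L
n=10: can move to 5, which is L ⇒ W
n=11: the only move is to 10(W), a W ⇒ L
The starting position 11 is L: whatever Ada does, the opponent receives a W position.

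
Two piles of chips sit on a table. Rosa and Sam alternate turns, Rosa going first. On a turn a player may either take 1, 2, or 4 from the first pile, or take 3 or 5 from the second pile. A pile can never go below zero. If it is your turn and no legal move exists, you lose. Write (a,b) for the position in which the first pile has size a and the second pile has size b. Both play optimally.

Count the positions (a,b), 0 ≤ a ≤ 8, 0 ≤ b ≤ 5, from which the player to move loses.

Work bottom-up. With no move the player to move loses. Otherwise the position is W if at least one move leads to an L position for the opponent, and L if every move leads to a W.
Every move lowers a or b (never raises either), so fill the grid row by row in increasing a, and left to right within a row: each cell's successors are then already labelled.
      b=0  b=1  b=2  b=3  b=4  b=5
a=0:    L    L    L    W    W    W
a=1:    W    W    W    L    L    L
a=2:    W    W    W    W    W    W
a=3:    L    L    L    W    W    W
a=4:    W    W    W    L    L    L
a=5:    W    W    W    W    W    W
a=6:    L    L    L    W    W    W
a=7:    W    W    W    L    L    L
a=8:    W    W    W    W    W    W
Cells with no legal move (terminal, hence L): (0,0), (0,1), (0,2).
The remaining L cells, each justified by listing all of its moves:
(1,3): L (options (0,3)(W), (1,0)(W) are all W)
(1,4): L (options (0,4)(W), (1,1)(W) are all W)
(1,5): L (options (0,5)(W), (1,2)(W), (1,0)(W) are all W)
(3,0): L (options (2,0)(W), (1,0)(W) are all W)
(3,1): L (options (2,1)(W), (1,1)(W) are all W)
(3,2): L (options (2,2)(W), (1,2)(W) are all W)
(4,3): L (options (3,3)(W), (2,3)(W), (0,3)(W), (4,0)(W) are all W)
(4,4): L (options (3,4)(W), (2,4)(W), (0,4)(W), (4,1)(W) are all W)
(4,5): L (options (3,5)(W), (2,5)(W), (0,5)(W), (4,2)(W), (4,0)(W) are all W)
(6,0): L (options (5,0)(W), (4,0)(W), (2,0)(W) are all W)
(6,1): L (options (5,1)(W), (4,1)(W), (2,1)(W) are all W)
(6,2): L (options (5,2)(W), (4,2)(W), (2,2)(W) are all W)
(7,3): L (options (6,3)(W), (5,3)(W), (3,3)(W), (7,0)(W) are all W)
(7,4): L (options (6,4)(W), (5,4)(W), (3,4)(W), (7,1)(W) are all W)
(7,5): L (options (6,5)(W), (5,5)(W), (3,5)(W), (7,2)(W), (7,0)(W) are all W)
Every other cell has at least one move into one of the L cells above, so it is W.
L cells per row: a=0: 3, a=1: 3, a=2: 0, a=3: 3, a=4: 3, a=5: 0, a=6: 3, a=7: 3, a=8: 0; total 18.

18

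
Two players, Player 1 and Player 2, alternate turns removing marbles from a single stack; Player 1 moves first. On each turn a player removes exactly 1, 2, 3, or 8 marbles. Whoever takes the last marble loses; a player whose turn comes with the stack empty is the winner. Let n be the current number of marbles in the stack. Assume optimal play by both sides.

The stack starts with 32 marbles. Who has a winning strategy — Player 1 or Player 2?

Player 2 wins.

Positions with no move are W. A position that does have a move is losing for the player to move precisely when every available move leads to a winning position for the opponent. Fill in the labels:
n=0: no move; the opponent has just taken the last marble and therefore loses → W
n=1: L (sole option 0(W) is W)
n=2: W (go to 1, an L position)
n=3: W (go to 1, an L position)
n=4: W (go to 1, an L position)
n=5: L (options 4(W), 3(W), 2(W) are all W)
n=6: W (go to 5, an L position)
n=7: W (go to 5, an L position)
n=8: W (go to 5, an L position)
n=9: W (go to 1, an L position)
n=10: L (options 9(W), 8(W), 7(W), 2(W) are all W)
n=11: W (go to 10, an L position)
n=12: W (go to 10, an L position)
n=13: W (go to 10, an L position)
n=14: L (options 13(W), 12(W), 11(W), 6(W) are all W)
n=15: W (go to 14, an L position)
n=16: W (go to 14, an L position)
n=17: W (go to 14, an L position)
n=18: W (go to 10, an L position)
n=19: L (options 18(W), 17(W), 16(W), 11(W) are all W)
n=20: W (go to 19, an L position)
n=21: W (go to 19, an L position)
n=22: W (go to 19, an L position)
n=23: L (options 22(W), 21(W), 20(W), 15(W) are all W)
n=24: W (go to 23, an L position)
n=25: W (go to 23, an L position)
n=26: W (go to 23, an L position)
n=27: W (go to 19, an L position)
n=28: L (options 27(W), 26(W), 25(W), 20(W) are all W)
n=29: W (go to 28, an L position)
n=30: W (go to 28, an L position)
n=31: W (go to 28, an L position)
n=32: L (options 31(W), 30(W), 29(W), 24(W) are all W)
The starting position 32 is L: whatever Player 1 does, the opponent receives a W position.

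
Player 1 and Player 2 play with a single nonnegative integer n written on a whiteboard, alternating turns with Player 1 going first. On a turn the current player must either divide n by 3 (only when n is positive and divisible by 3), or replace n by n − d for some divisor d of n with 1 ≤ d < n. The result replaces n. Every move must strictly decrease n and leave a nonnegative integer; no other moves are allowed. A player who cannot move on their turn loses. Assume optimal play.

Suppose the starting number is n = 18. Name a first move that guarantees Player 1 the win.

Classify positions by backward induction: terminal positions (no move available) are L. From any other position, the mover wins iff some move reaches an L.
n=0: no move → L
n=1: no move → L
n=2: W (go to 1, an L position)
n=3: W (go to 1, an L position)
n=4: L (options 2(W), 3(W) are all W)
n=5: W (go to 4, an L position)
n=6: W (go to 4, an L position)
n=7: L (sole option 6(W) is W)
n=8: W (go to 4, an L position)
n=9: L (options 3(W), 6(W), 8(W) are all W)
n=10: W (go to 9, an L position)
n=11: L (sole option 10(W) is W)
n=12: W (go to 4, an L position)
n=13: L (sole option 12(W) is W)
n=14: W (go to 7, an L position)
n=15: L (options 5(W), 10(W), 12(W), 14(W) are all W)
n=16: W (go to 15, an L position)
n=17: L (sole option 16(W) is W)
n=18: W (go to 9, an L position)
From 18, the L positions reachable in one move are: 9, 15, 17. Any move reaching one of these is winning.

Move to 9.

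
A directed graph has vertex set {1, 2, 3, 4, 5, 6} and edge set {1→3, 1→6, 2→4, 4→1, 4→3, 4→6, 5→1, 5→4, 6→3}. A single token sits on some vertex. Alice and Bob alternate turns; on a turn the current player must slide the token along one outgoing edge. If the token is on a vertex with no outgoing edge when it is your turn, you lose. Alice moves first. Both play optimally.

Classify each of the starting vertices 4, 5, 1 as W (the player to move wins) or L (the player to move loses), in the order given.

4: W, 5: L, 1: W

Compute win/loss labels from the base case upward. A position with no move is L. Any other position is W if it can reach an L in one move, else L.
Every edge goes from a vertex to one that appears earlier in the order 3, 6, 1, 4, 2, 5, so processing vertices in that order labels each vertex after all of its successors.
3: no outgoing edge → L
6: can move to 3, which is L ⇒ W
1: can move to 3, which is L ⇒ W
4: can move to 3, which is L ⇒ W
2: the only move is to 4(W), a W ⇒ L
5: moves to 4(W), 1(W); every one is W ⇒ L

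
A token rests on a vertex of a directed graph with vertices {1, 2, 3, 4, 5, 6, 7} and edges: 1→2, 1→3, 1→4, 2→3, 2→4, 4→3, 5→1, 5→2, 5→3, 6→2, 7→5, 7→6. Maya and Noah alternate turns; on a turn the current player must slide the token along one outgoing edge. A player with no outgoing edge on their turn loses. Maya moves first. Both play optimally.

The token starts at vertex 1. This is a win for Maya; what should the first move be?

Move to 3.

Use the standard recursion: the mover loses at a terminal position; elsewhere, the mover wins exactly when some move hands the opponent an L position.
Every edge goes from a vertex to one that appears earlier in the order 3, 4, 2, 1, 6, 5, 7, so processing vertices in that order labels each vertex after all of its successors.
3: no outgoing edge → L
4: W (go to 3, an L position)
2: W (go to 3, an L position)
1: W (go to 3, an L position)
6: L (sole option 2(W) is W)
5: W (go to 3, an L position)
7: W (go to 6, an L position)
From 1, the L positions reachable in one move are: 3.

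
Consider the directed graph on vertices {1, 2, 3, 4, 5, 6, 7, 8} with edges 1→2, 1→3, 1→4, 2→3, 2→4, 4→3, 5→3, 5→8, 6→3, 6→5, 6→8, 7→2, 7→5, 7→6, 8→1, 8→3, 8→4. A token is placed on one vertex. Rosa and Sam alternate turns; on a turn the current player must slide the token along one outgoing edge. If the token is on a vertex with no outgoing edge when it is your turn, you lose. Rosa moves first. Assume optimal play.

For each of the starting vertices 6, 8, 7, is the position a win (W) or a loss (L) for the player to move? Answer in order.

Label each position W (a win for the player to move) or L (a loss). A position with no legal move is L; any other position is W exactly when some move reaches an L, and L when every move reaches a W.
Every edge goes from a vertex to one that appears earlier in the order 3, 4, 2, 1, 8, 5, 6, 7, so processing vertices in that order labels each vertex after all of its successors.
3: no outgoing edge → L
4: W (go to 3, an L position)
2: W (go to 3, an L position)
1: W (go to 3, an L position)
8: W (go to 3, an L position)
5: W (go to 3, an L position)
6: W (go to 3, an L position)
7: L (options 6(W), 5(W), 2(W) are all W)

6: W, 8: W, 7: L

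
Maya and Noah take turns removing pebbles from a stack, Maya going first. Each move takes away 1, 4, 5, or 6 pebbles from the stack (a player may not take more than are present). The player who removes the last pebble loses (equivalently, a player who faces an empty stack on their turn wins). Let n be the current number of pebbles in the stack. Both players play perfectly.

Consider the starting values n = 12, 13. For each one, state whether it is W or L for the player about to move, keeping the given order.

12: L, 13: W

Work bottom-up. With no move the player to move wins. Otherwise the position is W if at least one move leads to an L position for the opponent, and L if every move leads to a W.
n=0: no move; the opponent has just taken the last pebble and therefore loses → W
n=1: L (sole option 0(W) is W)
n=2: W (go to 1, an L position)
n=3: L (sole option 2(W) is W)
n=4: W (go to 3, an L position)
n=5: W (go to 1, an L position)
n=6: W (go to 1, an L position)
n=7: W (go to 3, an L position)
n=8: W (go to 3, an L position)
n=9: W (go to 3, an L position)
n=10: L (options 9(W), 6(W), 5(W), 4(W) are all W)
n=11: W (go to 10, an L position)
n=12: L (options 11(W), 8(W), 7(W), 6(W) are all W)
n=13: W (go to 12, an L position)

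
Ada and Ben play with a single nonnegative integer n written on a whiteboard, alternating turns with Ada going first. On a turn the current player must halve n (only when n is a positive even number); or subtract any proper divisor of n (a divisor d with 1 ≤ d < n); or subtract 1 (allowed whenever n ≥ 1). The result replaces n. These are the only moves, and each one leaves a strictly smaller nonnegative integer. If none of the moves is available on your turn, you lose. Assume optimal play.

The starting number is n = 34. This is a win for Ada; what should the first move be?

Move to 17.

Use the standard recursion: the mover loses at a terminal position; elsewhere, the mover wins exactly when some move hands the opponent an L position.
n=0: no move → L
n=1: W (go to 0, an L position)
n=2: L (sole option 1(W) is W)
n=3: W (go to 2, an L position)
n=4: W (go to 2, an L position)
n=5: L (sole option 4(W) is W)
n=6: W (go to 5, an L position)
n=7: L (sole option 6(W) is W)
n=8: W (go to 7, an L position)
n=9: L (options 6(W), 8(W) are all W)
n=10: W (go to 5, an L position)
n=11: L (sole option 10(W) is W)
n=12: W (go to 9, an L position)
n=13: L (sole option 12(W) is W)
n=14: W (go to 7, an L position)
n=15: L (options 10(W), 12(W), 14(W) are all W)
n=16: W (go to 15, an L position)
n=17: L (sole option 16(W) is W)
n=18: W (go to 9, an L position)
n=19: L (sole option 18(W) is W)
n=20: W (go to 15, an L position)
n=21: L (options 14(W), 18(W), 20(W) are all W)
n=22: W (go to 11, an L position)
n=23: L (sole option 22(W) is W)
n=24: W (go to 21, an L position)
n=25: L (options 20(W), 24(W) are all W)
n=26: W (go to 13, an L position)
n=27: L (options 18(W), 24(W), 26(W) are all W)
n=28: W (go to 21, an L position)
n=29: L (sole option 28(W) is W)
n=30: W (go to 15, an L position)
n=31: L (sole option 30(W) is W)
n=32: W (go to 31, an L position)
n=33: L (options 22(W), 30(W), 32(W) are all W)
n=34: W (go to 17, an L position)
From 34, the L positions reachable in one move are: 17, 33. Any move reaching one of these is winning.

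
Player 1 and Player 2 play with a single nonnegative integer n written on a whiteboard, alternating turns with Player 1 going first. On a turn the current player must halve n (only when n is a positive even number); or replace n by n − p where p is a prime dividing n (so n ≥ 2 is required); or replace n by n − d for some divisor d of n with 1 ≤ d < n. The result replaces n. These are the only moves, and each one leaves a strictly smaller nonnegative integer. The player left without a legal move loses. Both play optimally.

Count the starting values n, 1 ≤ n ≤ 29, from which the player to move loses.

Compute win/loss labels from the base case upward. A position with no move is L. Any other position is W if it can reach an L in one move, else L.
n=0: no move → L
n=1: no move → L
n=2: W (go to 0, an L position)
n=3: W (go to 0, an L position)
n=4: L (options 2(W), 3(W) are all W)
n=5: W (go to 0, an L position)
n=6: W (go to 4, an L position)
n=7: W (go to 0, an L position)
n=8: W (go to 4, an L position)
n=9: L (options 6(W), 8(W) are all W)
n=10: W (go to 9, an L position)
n=11: W (go to 0, an L position)
n=12: W (go to 9, an L position)
n=13: W (go to 0, an L position)
n=14: L (options 7(W), 12(W), 13(W) are all W)
n=15: W (go to 14, an L position)
n=16: W (go to 14, an L position)
n=17: W (go to 0, an L position)
n=18: W (go to 9, an L position)
n=19: W (go to 0, an L position)
n=20: L (options 10(W), 15(W), 16(W), 18(W), 19(W) are all W)
n=21: W (go to 14, an L position)
n=22: W (go to 20, an L position)
n=23: W (go to 0, an L position)
n=24: W (go to 20, an L position)
n=25: W (go to 20, an L position)
n=26: L (options 13(W), 24(W), 25(W) are all W)
n=27: W (go to 26, an L position)
n=28: W (go to 14, an L position)
n=29: W (go to 0, an L position)
L entries with 1 ≤ n ≤ 29 (n=0 is outside the asked range and is not counted): n = 1, 4, 9, 14, 20, 26; that makes 6.

6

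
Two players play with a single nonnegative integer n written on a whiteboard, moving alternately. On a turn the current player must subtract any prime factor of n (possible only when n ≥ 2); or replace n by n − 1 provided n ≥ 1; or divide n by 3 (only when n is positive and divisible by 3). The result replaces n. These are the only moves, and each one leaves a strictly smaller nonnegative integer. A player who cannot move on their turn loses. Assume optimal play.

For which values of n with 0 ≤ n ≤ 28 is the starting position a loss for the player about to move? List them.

0, 4, 8, 14, 18, 22, 25, 27

Label each position W (a win for the player to move) or L (a loss). A position with no legal move is L; any other position is W exactly when some move reaches an L, and L when every move reaches a W.
n=0: no move → L
n=1: can move to 0, which is L ⇒ W
n=2: can move to 0, which is L ⇒ W
n=3: can move to 0, which is L ⇒ W
n=4: moves to 2(W), 3(W); every one is W ⇒ L
n=5: can move to 0, which is L ⇒ W
n=6: can move to 4, which is L ⇒ W
n=7: can move to 0, which is L ⇒ W
n=8: moves to 6(W), 7(W); every one is W ⇒ L
n=9: can move to 8, which is L ⇒ W
n=10: can move to 8, which is L ⇒ W
n=11: can move to 0, which is L ⇒ W
n=12: can move to 4, which is L ⇒ W
n=13: can move to 0, which is L ⇒ W
n=14: moves to 7(W), 12(W), 13(W); every one is W ⇒ L
n=15: can move to 14, which is L ⇒ W
n=16: can move to 14, which is L ⇒ W
n=17: can move to 0, which is L ⇒ W
n=18: moves to 6(W), 15(W), 16(W), 17(W); every one is W ⇒ L
n=19: can move to 0, which is L ⇒ W
n=20: can move to 18, which is L ⇒ W
n=21: can move to 14, which is L ⇒ W
n=22: moves to 11(W), 20(W), 21(W); every one is W ⇒ L
n=23: can move to 0, which is L ⇒ W
n=24: can move to 8, which is L ⇒ W
n=25: moves to 20(W), 24(W); every one is W ⇒ L
n=26: can move to 25, which is L ⇒ W
n=27: moves to 9(W), 24(W), 26(W); every one is W ⇒ L
n=28: can move to 27, which is L ⇒ W
The losing starting values of n are exactly the entries labelled L in this table (8 of them).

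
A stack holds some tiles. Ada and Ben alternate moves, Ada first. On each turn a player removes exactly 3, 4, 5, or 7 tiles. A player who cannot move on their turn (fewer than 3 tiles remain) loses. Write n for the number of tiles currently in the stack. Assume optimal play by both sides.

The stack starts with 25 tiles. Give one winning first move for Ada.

Remove 3, leaving 22.

Classify positions by backward induction: terminal positions (no move available) are L. From any other position, the mover wins iff some move reaches an L.
n=0: no move → L
n=1: no move → L
n=2: no move → L
n=3: W (go to 0, an L position)
n=4: W (go to 1, an L position)
n=5: W (go to 2, an L position)
n=6: W (go to 2, an L position)
n=7: W (go to 2, an L position)
n=8: W (go to 1, an L position)
n=9: W (go to 2, an L position)
n=10: L (options 7(W), 6(W), 5(W), 3(W) are all W)
n=11: L (options 8(W), 7(W), 6(W), 4(W) are all W)
n=12: L (options 9(W), 8(W), 7(W), 5(W) are all W)
n=13: W (go to 10, an L position)
n=14: W (go to 11, an L position)
n=15: W (go to 12, an L position)
n=16: W (go to 12, an L position)
n=17: W (go to 12, an L position)
n=18: W (go to 11, an L position)
n=19: W (go to 12, an L position)
n=20: L (options 17(W), 16(W), 15(W), 13(W) are all W)
n=21: L (options 18(W), 17(W), 16(W), 14(W) are all W)
n=22: L (options 19(W), 18(W), 17(W), 15(W) are all W)
n=23: W (go to 20, an L position)
n=24: W (go to 21, an L position)
n=25: W (go to 22, an L position)
From 25, the L positions reachable in one move are: 22, 21, 20. Any move reaching one of these is winning.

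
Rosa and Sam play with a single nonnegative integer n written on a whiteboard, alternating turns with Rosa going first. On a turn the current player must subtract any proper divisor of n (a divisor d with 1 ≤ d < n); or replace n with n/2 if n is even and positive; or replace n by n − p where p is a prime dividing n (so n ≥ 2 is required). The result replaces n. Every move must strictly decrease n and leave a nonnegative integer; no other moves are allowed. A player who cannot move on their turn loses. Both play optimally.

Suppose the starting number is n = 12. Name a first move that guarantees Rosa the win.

Work bottom-up. With no move the player to move loses. Otherwise the position is W if at least one move leads to an L position for the opponent, and L if every move leads to a W.
n=0: no move → L
n=1: no move → L
n=2: can move to 0, which is L ⇒ W
n=3: can move to 0, which is L ⇒ W
n=4: moves to 2(W), 3(W); every one is W ⇒ L
n=5: can move to 0, which is L ⇒ W
n=6: can move to 4, which is L ⇒ W
n=7: can move to 0, which is L ⇒ W
n=8: can move to 4, which is L ⇒ W
n=9: moves to 6(W), 8(W); every one is W ⇒ L
n=10: can move to 9, which is L ⇒ W
n=11: can move to 0, which is L ⇒ W
n=12: can move to 9, which is L ⇒ W
From 12, the L positions reachable in one move are: 9.

Move to 9.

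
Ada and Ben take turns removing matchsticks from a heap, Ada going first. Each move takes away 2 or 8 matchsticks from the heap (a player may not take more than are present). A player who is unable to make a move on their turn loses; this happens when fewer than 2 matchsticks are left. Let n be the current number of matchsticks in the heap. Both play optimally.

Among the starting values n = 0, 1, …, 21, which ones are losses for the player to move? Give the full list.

0, 1, 4, 5, 10, 11, 14, 15, 20, 21

Compute win/loss labels from the base case upward. A position with no move is L. Any other position is W if it can reach an L in one move, else L.
n=0: no move → L
n=1: no move → L
n=2: reaches L-position 0 → W
n=3: reaches L-position 1 → W
n=4: only reaches 2(W), which is W → L
n=5: only reaches 3(W), which is W → L
n=6: reaches L-position 4 → W
n=7: reaches L-position 5 → W
n=8: reaches L-position 0 → W
n=9: reaches L-position 1 → W
n=10: only reaches 8(W), 2(W), all W → L
n=11: only reaches 9(W), 3(W), all W → L
n=12: reaches L-position 10 → W
n=13: reaches L-position 11 → W
n=14: only reaches 12(W), 6(W), all W → L
n=15: only reaches 13(W), 7(W), all W → L
n=16: reaches L-position 14 → W
n=17: reaches L-position 15 → W
n=18: reaches L-position 10 → W
n=19: reaches L-position 11 → W
n=20: only reaches 18(W), 12(W), all W → L
n=21: only reaches 19(W), 13(W), all W → L
Reading off the rows marked L gives the requested list; there are 10 such values of n.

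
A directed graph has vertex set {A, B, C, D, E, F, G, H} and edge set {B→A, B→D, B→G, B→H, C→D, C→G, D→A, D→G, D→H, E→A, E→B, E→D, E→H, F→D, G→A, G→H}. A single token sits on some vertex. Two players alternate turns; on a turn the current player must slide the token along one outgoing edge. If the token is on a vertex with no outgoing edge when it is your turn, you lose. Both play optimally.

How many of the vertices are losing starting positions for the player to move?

Build the W/L table. Terminal = L. A non-terminal position is W if it has a move to some L; otherwise it is L.
Every edge goes from a vertex to one that appears earlier in the order A, H, G, D, B, F, C, E, so processing vertices in that order labels each vertex after all of its successors.
A: no outgoing edge → L
H: no outgoing edge → L
G: →H(L), so W
D: →H(L), so W
B: →H(L), so W
F: →D(W) only, which is W, so L
C: →D(W), G(W) — all W, so L
E: →H(L), so W
The L vertices are A, C, F, H; that is 4 in all.

4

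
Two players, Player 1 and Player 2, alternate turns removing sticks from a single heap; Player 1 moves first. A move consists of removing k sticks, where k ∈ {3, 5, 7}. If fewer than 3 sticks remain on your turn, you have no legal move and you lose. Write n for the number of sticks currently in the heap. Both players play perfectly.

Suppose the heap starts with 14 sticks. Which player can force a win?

Compute win/loss labels from the base case upward. A position with no move is L. Any other position is W if it can reach an L in one move, else L.
n=0: no move → L
n=1: no move → L
n=2: no move → L
n=3: reaches L-position 0 → W
n=4: reaches L-position 1 → W
n=5: reaches L-position 2 → W
n=6: reaches L-position 1 → W
n=7: reaches L-position 2 → W
n=8: reaches L-position 1 → W
n=9: reaches L-position 2 → W
n=10: only reaches 7(W), 5(W), 3(W), all W → L
n=11: only reaches 8(W), 6(W), 4(W), all W → L
n=12: only reaches 9(W), 7(W), 5(W), all W → L
n=13: reaches L-position 10 → W
n=14: reaches L-position 11 → W
From 14 Player 1 can remove 3, leaving 11, reaching an L position.

Player 1 wins.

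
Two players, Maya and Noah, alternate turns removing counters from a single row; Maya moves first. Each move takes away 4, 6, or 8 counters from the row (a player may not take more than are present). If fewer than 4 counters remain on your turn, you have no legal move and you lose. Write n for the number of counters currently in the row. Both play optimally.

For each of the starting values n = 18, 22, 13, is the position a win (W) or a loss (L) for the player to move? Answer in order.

18: W, 22: W, 13: L

Use the standard recursion: the mover loses at a terminal position; elsewhere, the mover wins exactly when some move hands the opponent an L position.
n=0: no move → L
n=1: no move → L
n=2: no move → L
n=3: no move → L
n=4: W (go to 0, an L position)
n=5: W (go to 1, an L position)
n=6: W (go to 2, an L position)
n=7: W (go to 3, an L position)
n=8: W (go to 2, an L position)
n=9: W (go to 3, an L position)
n=10: W (go to 2, an L position)
n=11: W (go to 3, an L position)
n=12: L (options 8(W), 6(W), 4(W) are all W)
n=13: L (options 9(W), 7(W), 5(W) are all W)
n=14: L (options 10(W), 8(W), 6(W) are all W)
n=15: L (options 11(W), 9(W), 7(W) are all W)
n=16: W (go to 12, an L position)
n=17: W (go to 13, an L position)
n=18: W (go to 14, an L position)
n=19: W (go to 15, an L position)
n=20: W (go to 14, an L position)
n=21: W (go to 15, an L position)
n=22: W (go to 14, an L position)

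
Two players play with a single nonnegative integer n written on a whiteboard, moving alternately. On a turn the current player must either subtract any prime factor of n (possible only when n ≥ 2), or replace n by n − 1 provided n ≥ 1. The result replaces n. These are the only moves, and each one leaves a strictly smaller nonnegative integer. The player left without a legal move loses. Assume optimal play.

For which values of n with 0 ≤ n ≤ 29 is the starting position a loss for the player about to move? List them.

Use the standard recursion: the mover loses at a terminal position; elsewhere, the mover wins exactly when some move hands the opponent an L position.
n=0: no move → L
n=1: →0(L), so W
n=2: →0(L), so W
n=3: →0(L), so W
n=4: →2(W), 3(W) — all W, so L
n=5: →0(L), so W
n=6: →4(L), so W
n=7: →0(L), so W
n=8: →6(W), 7(W) — all W, so L
n=9: →8(L), so W
n=10: →8(L), so W
n=11: →0(L), so W
n=12: →9(W), 10(W), 11(W) — all W, so L
n=13: →0(L), so W
n=14: →12(L), so W
n=15: →12(L), so W
n=16: →14(W), 15(W) — all W, so L
n=17: →0(L), so W
n=18: →16(L), so W
n=19: →0(L), so W
n=20: →15(W), 18(W), 19(W) — all W, so L
n=21: →20(L), so W
n=22: →20(L), so W
n=23: →0(L), so W
n=24: →21(W), 22(W), 23(W) — all W, so L
n=25: →20(L), so W
n=26: →24(L), so W
n=27: →24(L), so W
n=28: →21(W), 26(W), 27(W) — all W, so L
n=29: →0(L), so W
Reading off the rows marked L gives the requested list; there are 8 such values of n.

0, 4, 8, 12, 16, 20, 24, 28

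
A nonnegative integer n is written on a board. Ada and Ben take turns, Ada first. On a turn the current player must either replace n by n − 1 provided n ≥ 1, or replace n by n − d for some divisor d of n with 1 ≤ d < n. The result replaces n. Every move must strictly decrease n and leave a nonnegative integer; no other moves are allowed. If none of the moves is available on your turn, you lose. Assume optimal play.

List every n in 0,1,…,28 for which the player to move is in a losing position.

0, 2, 5, 7, 9, 11, 13, 15, 17, 19, 21, 23, 25, 27

Positions with no move are L. A position that does have a move is losing for the player to move precisely when every available move leads to a winning position for the opponent. Fill in the labels:
n=0: no move → L
n=1: W (go to 0, an L position)
n=2: L (sole option 1(W) is W)
n=3: W (go to 2, an L position)
n=4: W (go to 2, an L position)
n=5: L (sole option 4(W) is W)
n=6: W (go to 5, an L position)
n=7: L (sole option 6(W) is W)
n=8: W (go to 7, an L position)
n=9: L (options 6(W), 8(W) are all W)
n=10: W (go to 5, an L position)
n=11: L (sole option 10(W) is W)
n=12: W (go to 9, an L position)
n=13: L (sole option 12(W) is W)
n=14: W (go to 7, an L position)
n=15: L (options 10(W), 12(W), 14(W) are all W)
n=16: W (go to 15, an L position)
n=17: L (sole option 16(W) is W)
n=18: W (go to 9, an L position)
n=19: L (sole option 18(W) is W)
n=20: W (go to 15, an L position)
n=21: L (options 14(W), 18(W), 20(W) are all W)
n=22: W (go to 11, an L position)
n=23: L (sole option 22(W) is W)
n=24: W (go to 21, an L position)
n=25: L (options 20(W), 24(W) are all W)
n=26: W (go to 13, an L position)
n=27: L (options 18(W), 24(W), 26(W) are all W)
n=28: W (go to 21, an L position)
The losing starting values of n are exactly the entries labelled L in this table (14 of them).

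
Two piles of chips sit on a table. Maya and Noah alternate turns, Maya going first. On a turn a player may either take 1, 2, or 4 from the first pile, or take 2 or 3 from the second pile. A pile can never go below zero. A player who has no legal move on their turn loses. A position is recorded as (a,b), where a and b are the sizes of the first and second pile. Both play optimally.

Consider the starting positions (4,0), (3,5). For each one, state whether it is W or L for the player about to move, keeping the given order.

(4,0): W, (3,5): L

Positions with no move are L. A position that does have a move is losing for the player to move precisely when every available move leads to a winning position for the opponent. Fill in the labels:
No move ever increases a pile, so every position that can arise here has a ≤ 4 and b ≤ 5; it is enough to label the cells with 0 ≤ a ≤ 4 and 0 ≤ b ≤ 5.
Every move lowers a or b (never raises either), so fill the grid row by row in increasing a, and left to right within a row: each cell's successors are then already labelled.
      b=0  b=1  b=2  b=3  b=4  b=5
a=0:    L    L    W    W    W    L
a=1:    W    W    L    L    W    W
a=2:    W    W    W    W    L    W
a=3:    L    L    W    W    W    L
a=4:    W    W    L    L    W    W
Cells with no legal move (terminal, hence L): (0,0), (0,1).
The remaining L cells, each justified by listing all of its moves:
(0,5): →(0,3)(W), (0,2)(W) — all W, so L
(1,2): →(0,2)(W), (1,0)(W) — all W, so L
(1,3): →(0,3)(W), (1,1)(W), (1,0)(W) — all W, so L
(2,4): →(1,4)(W), (0,4)(W), (2,2)(W), (2,1)(W) — all W, so L
(3,0): →(2,0)(W), (1,0)(W) — all W, so L
(3,1): →(2,1)(W), (1,1)(W) — all W, so L
(3,5): →(2,5)(W), (1,5)(W), (3,3)(W), (3,2)(W) — all W, so L
(4,2): →(3,2)(W), (2,2)(W), (0,2)(W), (4,0)(W) — all W, so L
(4,3): →(3,3)(W), (2,3)(W), (0,3)(W), (4,1)(W), (4,0)(W) — all W, so L
Every other cell has at least one move into one of the L cells above, so it is W.
(4,0): the move to (3,0) reaches an L cell, so W
(3,5): one of the L cells justified above, so L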